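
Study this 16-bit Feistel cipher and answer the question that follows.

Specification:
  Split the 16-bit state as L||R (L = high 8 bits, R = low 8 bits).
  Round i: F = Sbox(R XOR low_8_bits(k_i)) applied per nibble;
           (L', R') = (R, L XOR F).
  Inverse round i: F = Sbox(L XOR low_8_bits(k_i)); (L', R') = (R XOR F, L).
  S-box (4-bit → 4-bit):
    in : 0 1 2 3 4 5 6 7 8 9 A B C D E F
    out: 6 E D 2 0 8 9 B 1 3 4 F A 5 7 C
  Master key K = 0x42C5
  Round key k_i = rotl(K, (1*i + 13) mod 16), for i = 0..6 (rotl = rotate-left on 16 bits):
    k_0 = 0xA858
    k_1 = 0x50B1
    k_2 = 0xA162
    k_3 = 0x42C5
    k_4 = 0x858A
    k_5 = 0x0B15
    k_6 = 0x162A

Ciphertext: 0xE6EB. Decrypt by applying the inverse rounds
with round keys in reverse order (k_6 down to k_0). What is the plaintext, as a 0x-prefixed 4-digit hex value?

0x4870

s_0 = ciphertext = 0xE6EB
s_1 = InvRound(s_0, k_6) = 0x41E6
s_2 = InvRound(s_1, k_5) = 0x6641
s_3 = InvRound(s_2, k_4) = 0x3B66
s_4 = InvRound(s_3, k_3) = 0xA13B
s_5 = InvRound(s_4, k_2) = 0x99A1
s_6 = InvRound(s_5, k_1) = 0x7099
s_7 = InvRound(s_6, k_0) = 0x4870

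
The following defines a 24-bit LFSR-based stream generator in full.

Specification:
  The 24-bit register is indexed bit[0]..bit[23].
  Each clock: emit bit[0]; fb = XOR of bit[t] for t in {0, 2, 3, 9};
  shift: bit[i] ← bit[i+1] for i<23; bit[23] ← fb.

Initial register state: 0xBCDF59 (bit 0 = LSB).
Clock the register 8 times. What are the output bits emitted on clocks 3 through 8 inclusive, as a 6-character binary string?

011010

reg_0 = 0xBCDF59
clock 1: out=1, reg = 0xDE6FAC
clock 2: out=0, reg = 0xEF37D6
clock 3: out=0, reg = 0x779BEB
clock 4: out=1, reg = 0xBBCDF5
clock 5: out=1, reg = 0x5DE6FA
clock 6: out=0, reg = 0x2EF37D
clock 7: out=1, reg = 0x1779BE
clock 8: out=0, reg = 0x0BBCDF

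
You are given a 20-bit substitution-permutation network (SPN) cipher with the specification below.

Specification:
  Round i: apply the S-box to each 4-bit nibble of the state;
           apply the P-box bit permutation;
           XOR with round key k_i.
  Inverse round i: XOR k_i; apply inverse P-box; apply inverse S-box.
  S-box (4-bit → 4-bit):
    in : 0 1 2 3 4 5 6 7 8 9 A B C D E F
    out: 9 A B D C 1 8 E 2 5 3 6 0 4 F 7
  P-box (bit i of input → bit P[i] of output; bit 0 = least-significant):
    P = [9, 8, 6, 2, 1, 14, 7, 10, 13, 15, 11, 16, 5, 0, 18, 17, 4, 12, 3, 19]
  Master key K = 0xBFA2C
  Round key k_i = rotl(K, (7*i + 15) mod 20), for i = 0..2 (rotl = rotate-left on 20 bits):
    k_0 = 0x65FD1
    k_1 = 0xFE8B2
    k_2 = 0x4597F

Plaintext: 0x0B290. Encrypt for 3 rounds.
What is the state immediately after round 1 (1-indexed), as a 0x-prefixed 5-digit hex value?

0xBFD46

s_0 = plaintext = 0x0B290
s_1 = Round(s_0, k_0) = 0xBFD46
s_2 = Round(s_1, k_1) = 0xBF41F
s_3 = Round(s_2, k_2) = 0x10616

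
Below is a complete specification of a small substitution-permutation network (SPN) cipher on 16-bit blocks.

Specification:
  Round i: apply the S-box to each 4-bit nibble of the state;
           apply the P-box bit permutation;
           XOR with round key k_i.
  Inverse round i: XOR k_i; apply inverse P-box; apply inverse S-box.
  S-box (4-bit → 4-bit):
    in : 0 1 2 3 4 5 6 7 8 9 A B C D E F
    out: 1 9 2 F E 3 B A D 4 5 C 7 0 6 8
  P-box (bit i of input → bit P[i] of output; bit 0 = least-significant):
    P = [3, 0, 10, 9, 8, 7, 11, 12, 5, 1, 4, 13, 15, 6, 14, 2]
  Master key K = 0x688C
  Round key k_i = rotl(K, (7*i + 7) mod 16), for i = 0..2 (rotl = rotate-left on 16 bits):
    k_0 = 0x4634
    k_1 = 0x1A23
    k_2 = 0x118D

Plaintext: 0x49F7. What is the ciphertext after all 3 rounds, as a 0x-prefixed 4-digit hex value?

0xC99D

s_0 = plaintext = 0x49F7
s_1 = Round(s_0, k_0) = 0x1461
s_2 = Round(s_1, k_1) = 0xA9BD
s_3 = Round(s_2, k_2) = 0xC99D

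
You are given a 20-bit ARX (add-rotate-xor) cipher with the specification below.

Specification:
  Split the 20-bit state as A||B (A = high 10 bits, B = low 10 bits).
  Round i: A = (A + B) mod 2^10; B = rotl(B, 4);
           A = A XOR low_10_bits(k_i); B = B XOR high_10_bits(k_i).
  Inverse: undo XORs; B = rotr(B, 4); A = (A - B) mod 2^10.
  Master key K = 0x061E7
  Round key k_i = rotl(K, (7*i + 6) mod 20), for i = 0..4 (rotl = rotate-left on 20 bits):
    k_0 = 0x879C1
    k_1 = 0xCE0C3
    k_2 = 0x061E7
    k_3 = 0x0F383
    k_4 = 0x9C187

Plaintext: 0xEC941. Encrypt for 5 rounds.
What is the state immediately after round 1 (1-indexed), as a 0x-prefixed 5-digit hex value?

0x4CA0B

s_0 = plaintext = 0xEC941
s_1 = Round(s_0, k_0) = 0x4CA0B
s_2 = Round(s_1, k_1) = 0xFFB80
s_3 = Round(s_2, k_2) = 0xA6416
s_4 = Round(s_3, k_3) = 0x4B15C
s_5 = Round(s_4, k_4) = 0xC3FB5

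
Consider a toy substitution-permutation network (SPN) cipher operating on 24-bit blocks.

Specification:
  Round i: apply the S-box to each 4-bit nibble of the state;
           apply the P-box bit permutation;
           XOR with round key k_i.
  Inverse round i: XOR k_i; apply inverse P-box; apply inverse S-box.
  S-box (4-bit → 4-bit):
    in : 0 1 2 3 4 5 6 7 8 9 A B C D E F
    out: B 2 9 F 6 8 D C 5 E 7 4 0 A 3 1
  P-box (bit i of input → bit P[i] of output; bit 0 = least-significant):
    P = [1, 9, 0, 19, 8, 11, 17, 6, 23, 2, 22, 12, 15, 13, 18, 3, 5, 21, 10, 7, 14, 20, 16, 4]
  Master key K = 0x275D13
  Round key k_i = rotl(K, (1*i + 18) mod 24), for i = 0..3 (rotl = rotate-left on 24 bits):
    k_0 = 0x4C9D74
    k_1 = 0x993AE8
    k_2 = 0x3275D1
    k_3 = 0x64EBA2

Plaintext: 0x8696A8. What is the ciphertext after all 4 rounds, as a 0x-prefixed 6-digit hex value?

s_0 = plaintext = 0x8696A8
s_1 = Round(s_0, k_0) = 0x8BE0DF
s_2 = Round(s_1, k_1) = 0x18C6AE
s_3 = Round(s_2, k_2) = 0xE06AF3
s_4 = Round(s_3, k_3) = 0x98280D

0x98280D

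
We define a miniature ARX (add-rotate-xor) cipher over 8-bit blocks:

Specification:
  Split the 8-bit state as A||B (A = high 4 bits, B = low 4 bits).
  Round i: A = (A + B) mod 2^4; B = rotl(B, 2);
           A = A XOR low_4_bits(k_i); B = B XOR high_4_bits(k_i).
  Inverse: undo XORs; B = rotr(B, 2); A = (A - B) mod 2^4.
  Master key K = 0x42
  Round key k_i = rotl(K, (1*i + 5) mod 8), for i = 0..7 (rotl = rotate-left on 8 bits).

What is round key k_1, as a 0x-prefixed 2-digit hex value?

K = 0x42
k_0 = rotl(K, (1*0+5) mod 8) = rotl(K, 5) = 0x48
k_1 = rotl(K, (1*1+5) mod 8) = rotl(K, 6) = 0x90

0x90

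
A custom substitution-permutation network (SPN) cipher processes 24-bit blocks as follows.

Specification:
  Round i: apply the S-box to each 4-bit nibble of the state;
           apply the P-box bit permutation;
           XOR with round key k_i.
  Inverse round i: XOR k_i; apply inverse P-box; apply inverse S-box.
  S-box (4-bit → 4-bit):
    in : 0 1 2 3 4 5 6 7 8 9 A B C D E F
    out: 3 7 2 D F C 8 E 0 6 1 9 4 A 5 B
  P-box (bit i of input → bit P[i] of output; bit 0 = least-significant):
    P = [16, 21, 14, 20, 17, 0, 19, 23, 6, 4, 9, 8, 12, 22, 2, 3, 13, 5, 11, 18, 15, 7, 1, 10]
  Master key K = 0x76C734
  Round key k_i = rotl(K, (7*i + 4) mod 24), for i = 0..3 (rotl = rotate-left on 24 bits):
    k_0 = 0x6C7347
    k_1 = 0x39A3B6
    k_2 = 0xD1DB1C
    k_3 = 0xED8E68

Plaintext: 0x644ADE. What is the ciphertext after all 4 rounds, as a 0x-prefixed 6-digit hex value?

s_0 = plaintext = 0x644ADE
s_1 = Round(s_0, k_0) = 0xA90F2A
s_2 = Round(s_1, k_1) = 0x783AC7
s_3 = Round(s_2, k_2) = 0xE98FD2
s_4 = Round(s_3, k_3) = 0x4D071B

0x4D071B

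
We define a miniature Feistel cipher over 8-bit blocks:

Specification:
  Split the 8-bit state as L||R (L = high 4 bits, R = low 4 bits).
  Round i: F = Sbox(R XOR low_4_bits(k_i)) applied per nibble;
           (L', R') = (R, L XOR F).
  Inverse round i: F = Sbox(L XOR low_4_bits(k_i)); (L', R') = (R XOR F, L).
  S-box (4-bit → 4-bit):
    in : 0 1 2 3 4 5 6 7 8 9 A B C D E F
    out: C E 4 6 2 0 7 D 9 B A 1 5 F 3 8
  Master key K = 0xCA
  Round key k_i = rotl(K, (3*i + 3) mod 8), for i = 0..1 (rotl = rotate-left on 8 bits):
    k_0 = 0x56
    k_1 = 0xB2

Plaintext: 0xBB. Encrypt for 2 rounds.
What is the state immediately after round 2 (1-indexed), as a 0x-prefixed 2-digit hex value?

0x4C

s_0 = plaintext = 0xBB
s_1 = Round(s_0, k_0) = 0xB4
s_2 = Round(s_1, k_1) = 0x4C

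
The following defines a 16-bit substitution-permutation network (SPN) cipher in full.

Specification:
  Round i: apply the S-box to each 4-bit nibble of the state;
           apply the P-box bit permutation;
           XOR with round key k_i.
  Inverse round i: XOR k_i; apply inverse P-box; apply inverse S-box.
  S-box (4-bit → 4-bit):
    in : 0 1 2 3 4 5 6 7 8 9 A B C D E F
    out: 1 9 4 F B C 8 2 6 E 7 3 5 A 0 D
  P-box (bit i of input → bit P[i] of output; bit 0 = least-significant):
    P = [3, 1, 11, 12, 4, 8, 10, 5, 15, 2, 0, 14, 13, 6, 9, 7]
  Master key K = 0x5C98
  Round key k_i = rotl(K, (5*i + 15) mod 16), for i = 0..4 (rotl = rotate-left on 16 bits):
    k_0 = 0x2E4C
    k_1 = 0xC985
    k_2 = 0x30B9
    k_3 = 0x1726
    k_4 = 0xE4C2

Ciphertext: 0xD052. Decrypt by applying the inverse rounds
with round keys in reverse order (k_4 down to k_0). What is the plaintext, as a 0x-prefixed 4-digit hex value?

s_0 = ciphertext = 0xD052
s_1 = InvRound(s_0, k_4) = 0x1EC6
s_2 = InvRound(s_1, k_3) = 0xDED2
s_3 = InvRound(s_2, k_2) = 0xAF5A
s_4 = InvRound(s_3, k_1) = 0x39CB
s_5 = InvRound(s_4, k_0) = 0x588D

0x588D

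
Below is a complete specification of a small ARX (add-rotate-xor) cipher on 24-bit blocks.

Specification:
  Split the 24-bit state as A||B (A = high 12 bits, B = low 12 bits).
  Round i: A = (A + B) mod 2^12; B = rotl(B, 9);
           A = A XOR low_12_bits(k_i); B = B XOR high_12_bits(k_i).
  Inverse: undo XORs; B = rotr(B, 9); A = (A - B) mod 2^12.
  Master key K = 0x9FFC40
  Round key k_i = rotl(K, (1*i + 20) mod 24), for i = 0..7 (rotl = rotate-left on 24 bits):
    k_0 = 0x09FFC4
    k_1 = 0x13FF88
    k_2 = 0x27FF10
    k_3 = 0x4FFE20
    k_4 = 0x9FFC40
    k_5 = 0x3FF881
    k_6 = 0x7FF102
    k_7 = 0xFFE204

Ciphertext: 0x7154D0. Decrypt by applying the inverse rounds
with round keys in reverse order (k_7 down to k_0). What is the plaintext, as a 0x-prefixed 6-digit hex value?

s_0 = ciphertext = 0x7154D0
s_1 = InvRound(s_0, k_7) = 0xB9C975
s_2 = InvRound(s_1, k_6) = 0x647457
s_3 = InvRound(s_2, k_5) = 0x183D43
s_4 = InvRound(s_3, k_4) = 0x7E15E2
s_5 = InvRound(s_4, k_3) = 0x0D98E8
s_6 = InvRound(s_5, k_2) = 0xB0C4BD
s_7 = InvRound(s_6, k_1) = 0x872C12
s_8 = InvRound(s_7, k_0) = 0x34846E

0x34846E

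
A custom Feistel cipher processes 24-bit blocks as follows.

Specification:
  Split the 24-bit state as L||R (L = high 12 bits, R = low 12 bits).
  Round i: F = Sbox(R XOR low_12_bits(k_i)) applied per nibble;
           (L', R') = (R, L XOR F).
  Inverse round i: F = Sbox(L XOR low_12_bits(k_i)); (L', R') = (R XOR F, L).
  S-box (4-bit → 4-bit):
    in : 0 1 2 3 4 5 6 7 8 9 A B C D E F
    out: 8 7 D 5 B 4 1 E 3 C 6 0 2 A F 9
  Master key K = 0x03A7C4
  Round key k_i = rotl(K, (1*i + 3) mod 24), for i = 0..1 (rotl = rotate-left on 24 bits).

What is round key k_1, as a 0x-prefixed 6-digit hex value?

0x3A7C40

K = 0x03A7C4
k_0 = rotl(K, (1*0+3) mod 24) = rotl(K, 3) = 0x1D3E20
k_1 = rotl(K, (1*1+3) mod 24) = rotl(K, 4) = 0x3A7C40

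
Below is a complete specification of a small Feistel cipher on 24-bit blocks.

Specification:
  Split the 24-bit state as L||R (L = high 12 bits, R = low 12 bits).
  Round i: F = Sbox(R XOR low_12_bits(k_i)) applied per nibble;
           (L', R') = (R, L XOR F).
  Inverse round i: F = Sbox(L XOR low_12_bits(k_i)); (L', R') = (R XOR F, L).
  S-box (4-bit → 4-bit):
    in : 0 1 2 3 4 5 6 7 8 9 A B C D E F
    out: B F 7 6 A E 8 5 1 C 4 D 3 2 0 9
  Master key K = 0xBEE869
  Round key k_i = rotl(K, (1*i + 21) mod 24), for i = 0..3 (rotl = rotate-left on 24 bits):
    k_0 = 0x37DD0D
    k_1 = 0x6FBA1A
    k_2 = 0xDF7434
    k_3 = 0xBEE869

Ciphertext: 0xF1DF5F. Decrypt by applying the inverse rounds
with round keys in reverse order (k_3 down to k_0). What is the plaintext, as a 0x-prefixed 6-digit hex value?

s_0 = ciphertext = 0xF1DF5F
s_1 = InvRound(s_0, k_3) = 0xA05F1D
s_2 = InvRound(s_1, k_2) = 0xF72A05
s_3 = InvRound(s_2, k_1) = 0x484F72
s_4 = InvRound(s_3, k_0) = 0x36E484

0x36E484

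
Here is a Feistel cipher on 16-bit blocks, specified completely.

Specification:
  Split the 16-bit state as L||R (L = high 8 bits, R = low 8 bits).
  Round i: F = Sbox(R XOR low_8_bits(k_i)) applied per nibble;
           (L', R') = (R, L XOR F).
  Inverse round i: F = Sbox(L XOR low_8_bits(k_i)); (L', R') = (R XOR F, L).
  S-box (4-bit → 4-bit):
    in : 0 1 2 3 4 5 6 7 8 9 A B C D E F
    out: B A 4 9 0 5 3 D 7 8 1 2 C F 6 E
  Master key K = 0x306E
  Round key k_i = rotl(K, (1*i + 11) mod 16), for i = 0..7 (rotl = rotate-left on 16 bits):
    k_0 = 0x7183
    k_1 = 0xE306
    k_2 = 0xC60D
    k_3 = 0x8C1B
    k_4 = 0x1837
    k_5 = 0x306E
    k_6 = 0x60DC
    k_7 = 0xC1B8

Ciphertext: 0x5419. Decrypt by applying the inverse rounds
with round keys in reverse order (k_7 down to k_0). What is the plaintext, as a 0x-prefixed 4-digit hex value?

0x6E44

s_0 = ciphertext = 0x5419
s_1 = InvRound(s_0, k_7) = 0x7554
s_2 = InvRound(s_1, k_6) = 0x4C75
s_3 = InvRound(s_2, k_5) = 0x314C
s_4 = InvRound(s_3, k_4) = 0xFF31
s_5 = InvRound(s_4, k_3) = 0x51FF
s_6 = InvRound(s_5, k_2) = 0xA351
s_7 = InvRound(s_6, k_1) = 0x44A3
s_8 = InvRound(s_7, k_0) = 0x6E44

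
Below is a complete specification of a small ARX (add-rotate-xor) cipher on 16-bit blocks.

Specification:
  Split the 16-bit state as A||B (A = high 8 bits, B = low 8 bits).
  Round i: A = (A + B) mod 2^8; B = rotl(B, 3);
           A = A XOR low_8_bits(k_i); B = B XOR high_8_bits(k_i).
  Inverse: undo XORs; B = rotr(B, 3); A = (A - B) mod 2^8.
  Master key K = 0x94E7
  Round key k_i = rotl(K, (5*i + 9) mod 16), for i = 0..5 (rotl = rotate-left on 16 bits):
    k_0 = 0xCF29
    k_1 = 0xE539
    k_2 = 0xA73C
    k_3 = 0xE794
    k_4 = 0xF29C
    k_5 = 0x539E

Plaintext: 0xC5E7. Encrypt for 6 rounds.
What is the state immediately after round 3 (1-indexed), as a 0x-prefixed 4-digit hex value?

0x92B4

s_0 = plaintext = 0xC5E7
s_1 = Round(s_0, k_0) = 0x85F0
s_2 = Round(s_1, k_1) = 0x4C62
s_3 = Round(s_2, k_2) = 0x92B4
s_4 = Round(s_3, k_3) = 0xD242
s_5 = Round(s_4, k_4) = 0x88E0
s_6 = Round(s_5, k_5) = 0xF654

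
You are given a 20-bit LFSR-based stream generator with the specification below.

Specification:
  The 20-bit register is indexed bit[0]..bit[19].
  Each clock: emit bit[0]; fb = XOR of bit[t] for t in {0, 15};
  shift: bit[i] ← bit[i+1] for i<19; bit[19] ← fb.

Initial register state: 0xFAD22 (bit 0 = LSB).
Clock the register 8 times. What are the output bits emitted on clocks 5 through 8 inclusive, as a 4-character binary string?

reg_0 = 0xFAD22
clock 1: out=0, reg = 0xFD691
clock 2: out=1, reg = 0x7EB48
clock 3: out=0, reg = 0xBF5A4
clock 4: out=0, reg = 0xDFAD2
clock 5: out=0, reg = 0xEFD69
clock 6: out=1, reg = 0x77EB4
clock 7: out=0, reg = 0x3BF5A
clock 8: out=0, reg = 0x9DFAD

0100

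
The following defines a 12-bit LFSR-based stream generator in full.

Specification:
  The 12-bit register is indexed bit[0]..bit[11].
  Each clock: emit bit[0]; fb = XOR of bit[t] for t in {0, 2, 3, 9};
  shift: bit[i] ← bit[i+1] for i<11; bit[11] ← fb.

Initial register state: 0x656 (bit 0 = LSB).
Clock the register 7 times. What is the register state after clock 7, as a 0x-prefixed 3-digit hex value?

0xB4C

reg_0 = 0x656
clock 1: out=0, reg = 0x32B
clock 2: out=1, reg = 0x995
clock 3: out=1, reg = 0x4CA
clock 4: out=0, reg = 0xA65
clock 5: out=1, reg = 0xD32
clock 6: out=0, reg = 0x699
clock 7: out=1, reg = 0xB4C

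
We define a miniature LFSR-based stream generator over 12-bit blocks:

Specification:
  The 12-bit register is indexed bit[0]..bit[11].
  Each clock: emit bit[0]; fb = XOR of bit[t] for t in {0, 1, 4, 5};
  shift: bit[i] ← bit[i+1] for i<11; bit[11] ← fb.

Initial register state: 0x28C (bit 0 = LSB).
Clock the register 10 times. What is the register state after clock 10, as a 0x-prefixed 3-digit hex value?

reg_0 = 0x28C
clock 1: out=0, reg = 0x146
clock 2: out=0, reg = 0x8A3
clock 3: out=1, reg = 0xC51
clock 4: out=1, reg = 0x628
clock 5: out=0, reg = 0xB14
clock 6: out=0, reg = 0xD8A
clock 7: out=0, reg = 0xEC5
clock 8: out=1, reg = 0xF62
clock 9: out=0, reg = 0x7B1
clock 10: out=1, reg = 0xBD8

0xBD8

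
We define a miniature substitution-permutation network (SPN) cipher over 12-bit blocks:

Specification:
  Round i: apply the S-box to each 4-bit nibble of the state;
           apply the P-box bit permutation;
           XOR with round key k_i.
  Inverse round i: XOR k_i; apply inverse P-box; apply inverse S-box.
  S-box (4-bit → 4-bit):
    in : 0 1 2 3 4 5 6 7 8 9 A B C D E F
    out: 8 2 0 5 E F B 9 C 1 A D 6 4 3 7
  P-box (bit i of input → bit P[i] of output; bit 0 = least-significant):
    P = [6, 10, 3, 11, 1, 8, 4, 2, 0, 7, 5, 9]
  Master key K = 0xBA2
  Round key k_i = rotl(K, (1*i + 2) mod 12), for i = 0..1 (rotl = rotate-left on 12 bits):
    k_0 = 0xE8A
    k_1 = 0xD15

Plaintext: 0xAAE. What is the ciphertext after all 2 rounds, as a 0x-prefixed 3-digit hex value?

0x840

s_0 = plaintext = 0xAAE
s_1 = Round(s_0, k_0) = 0x94E
s_2 = Round(s_1, k_1) = 0x840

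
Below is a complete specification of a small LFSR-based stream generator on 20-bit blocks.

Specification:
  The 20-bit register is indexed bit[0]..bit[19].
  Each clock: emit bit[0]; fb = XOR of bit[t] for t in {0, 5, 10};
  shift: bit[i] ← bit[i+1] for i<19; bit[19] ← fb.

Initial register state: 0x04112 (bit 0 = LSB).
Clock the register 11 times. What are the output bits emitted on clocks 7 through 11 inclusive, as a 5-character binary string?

00100

reg_0 = 0x04112
clock 1: out=0, reg = 0x02089
clock 2: out=1, reg = 0x81044
clock 3: out=0, reg = 0x40822
clock 4: out=0, reg = 0xA0411
clock 5: out=1, reg = 0x50208
clock 6: out=0, reg = 0x28104
clock 7: out=0, reg = 0x14082
clock 8: out=0, reg = 0x0A041
clock 9: out=1, reg = 0x85020
clock 10: out=0, reg = 0xC2810
clock 11: out=0, reg = 0x61408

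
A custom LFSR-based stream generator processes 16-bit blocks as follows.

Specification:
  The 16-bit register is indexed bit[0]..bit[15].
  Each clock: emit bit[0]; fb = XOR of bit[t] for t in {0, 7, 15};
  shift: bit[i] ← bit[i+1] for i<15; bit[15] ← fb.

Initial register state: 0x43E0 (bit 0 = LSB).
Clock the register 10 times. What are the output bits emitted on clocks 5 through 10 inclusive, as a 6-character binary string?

reg_0 = 0x43E0
clock 1: out=0, reg = 0xA1F0
clock 2: out=0, reg = 0x50F8
clock 3: out=0, reg = 0xA87C
clock 4: out=0, reg = 0xD43E
clock 5: out=0, reg = 0xEA1F
clock 6: out=1, reg = 0x750F
clock 7: out=1, reg = 0xBA87
clock 8: out=1, reg = 0xDD43
clock 9: out=1, reg = 0x6EA1
clock 10: out=1, reg = 0x3750

011111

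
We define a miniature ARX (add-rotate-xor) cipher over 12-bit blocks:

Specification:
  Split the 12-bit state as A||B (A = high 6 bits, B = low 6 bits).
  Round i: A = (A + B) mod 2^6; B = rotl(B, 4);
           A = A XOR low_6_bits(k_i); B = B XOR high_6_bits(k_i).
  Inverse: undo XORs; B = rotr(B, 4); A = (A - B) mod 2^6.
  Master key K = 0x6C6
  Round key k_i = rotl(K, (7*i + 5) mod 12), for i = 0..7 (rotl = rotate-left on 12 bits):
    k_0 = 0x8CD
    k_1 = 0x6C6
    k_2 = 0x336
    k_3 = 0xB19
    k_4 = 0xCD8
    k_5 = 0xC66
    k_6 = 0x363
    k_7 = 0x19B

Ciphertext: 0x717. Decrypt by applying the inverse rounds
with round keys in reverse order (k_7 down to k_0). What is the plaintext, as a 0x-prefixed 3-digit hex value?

0xE6B

s_0 = ciphertext = 0x717
s_1 = InvRound(s_0, k_7) = 0x085
s_2 = InvRound(s_1, k_6) = 0x060
s_3 = InvRound(s_2, k_5) = 0x885
s_4 = InvRound(s_3, k_4) = 0x7DB
s_5 = InvRound(s_4, k_3) = 0x9DF
s_6 = InvRound(s_5, k_2) = 0x10D
s_7 = InvRound(s_6, k_1) = 0xA59
s_8 = InvRound(s_7, k_0) = 0xE6B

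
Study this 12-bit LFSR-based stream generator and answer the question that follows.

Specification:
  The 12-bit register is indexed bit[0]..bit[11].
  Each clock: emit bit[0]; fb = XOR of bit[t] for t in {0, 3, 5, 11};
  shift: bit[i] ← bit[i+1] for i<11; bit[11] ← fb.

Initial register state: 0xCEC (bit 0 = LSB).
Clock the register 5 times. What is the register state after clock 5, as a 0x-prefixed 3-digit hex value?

reg_0 = 0xCEC
clock 1: out=0, reg = 0xE76
clock 2: out=0, reg = 0x73B
clock 3: out=1, reg = 0xB9D
clock 4: out=1, reg = 0xDCE
clock 5: out=0, reg = 0x6E7

0x6E7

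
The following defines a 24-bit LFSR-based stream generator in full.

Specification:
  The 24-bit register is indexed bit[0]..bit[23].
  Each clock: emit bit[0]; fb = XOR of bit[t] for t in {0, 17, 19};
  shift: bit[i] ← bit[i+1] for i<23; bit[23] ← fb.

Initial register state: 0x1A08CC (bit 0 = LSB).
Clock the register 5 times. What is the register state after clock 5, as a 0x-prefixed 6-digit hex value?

0x10D046

reg_0 = 0x1A08CC
clock 1: out=0, reg = 0x0D0466
clock 2: out=0, reg = 0x868233
clock 3: out=1, reg = 0x434119
clock 4: out=1, reg = 0x21A08C
clock 5: out=0, reg = 0x10D046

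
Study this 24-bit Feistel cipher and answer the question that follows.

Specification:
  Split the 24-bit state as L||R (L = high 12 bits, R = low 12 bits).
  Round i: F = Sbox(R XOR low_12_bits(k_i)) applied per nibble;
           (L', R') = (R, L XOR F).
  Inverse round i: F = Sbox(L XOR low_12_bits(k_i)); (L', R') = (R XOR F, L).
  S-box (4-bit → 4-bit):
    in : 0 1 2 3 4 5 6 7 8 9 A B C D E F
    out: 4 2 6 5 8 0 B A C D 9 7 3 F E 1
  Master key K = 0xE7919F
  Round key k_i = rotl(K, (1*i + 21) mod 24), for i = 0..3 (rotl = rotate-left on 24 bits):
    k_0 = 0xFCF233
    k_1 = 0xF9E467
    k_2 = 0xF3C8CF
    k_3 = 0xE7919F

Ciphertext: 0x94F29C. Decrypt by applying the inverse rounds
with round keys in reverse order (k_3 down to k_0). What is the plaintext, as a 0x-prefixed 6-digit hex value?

s_0 = ciphertext = 0x94F29C
s_1 = InvRound(s_0, k_3) = 0xE6894F
s_2 = InvRound(s_1, k_2) = 0x2D5E68
s_3 = InvRound(s_2, k_1) = 0x51E2D5
s_4 = InvRound(s_3, k_0) = 0x8BA51E

0x8BA51E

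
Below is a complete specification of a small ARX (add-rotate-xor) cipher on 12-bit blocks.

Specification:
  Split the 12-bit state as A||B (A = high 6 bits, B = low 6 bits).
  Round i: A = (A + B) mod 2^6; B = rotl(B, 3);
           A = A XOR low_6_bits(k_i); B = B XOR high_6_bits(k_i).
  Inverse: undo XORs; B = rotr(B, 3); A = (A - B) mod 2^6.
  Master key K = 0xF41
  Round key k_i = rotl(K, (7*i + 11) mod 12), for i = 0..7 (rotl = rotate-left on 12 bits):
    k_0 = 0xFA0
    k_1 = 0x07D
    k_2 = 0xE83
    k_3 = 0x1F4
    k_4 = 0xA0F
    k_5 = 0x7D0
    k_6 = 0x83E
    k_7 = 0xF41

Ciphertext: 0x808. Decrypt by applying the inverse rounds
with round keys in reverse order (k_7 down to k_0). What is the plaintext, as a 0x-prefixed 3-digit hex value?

s_0 = ciphertext = 0x808
s_1 = InvRound(s_0, k_7) = 0xCEE
s_2 = InvRound(s_1, k_6) = 0x731
s_3 = InvRound(s_2, k_5) = 0x5F5
s_4 = InvRound(s_3, k_4) = 0xB6B
s_5 = InvRound(s_4, k_3) = 0xD25
s_6 = InvRound(s_5, k_2) = 0xF3B
s_7 = InvRound(s_6, k_1) = 0xA97
s_8 = InvRound(s_7, k_0) = 0xF4D

0xF4D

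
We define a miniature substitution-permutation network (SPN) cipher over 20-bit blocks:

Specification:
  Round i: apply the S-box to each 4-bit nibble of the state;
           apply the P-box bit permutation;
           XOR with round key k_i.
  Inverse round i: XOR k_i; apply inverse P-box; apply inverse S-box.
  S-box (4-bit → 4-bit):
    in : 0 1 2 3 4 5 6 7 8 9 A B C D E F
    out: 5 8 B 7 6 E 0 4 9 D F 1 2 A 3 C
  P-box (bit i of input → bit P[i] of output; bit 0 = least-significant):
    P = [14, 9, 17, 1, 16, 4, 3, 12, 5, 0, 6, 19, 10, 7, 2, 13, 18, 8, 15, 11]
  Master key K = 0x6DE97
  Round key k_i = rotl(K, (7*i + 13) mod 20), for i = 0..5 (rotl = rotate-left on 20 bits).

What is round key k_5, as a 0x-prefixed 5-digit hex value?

0xE976D

K = 0x6DE97
k_0 = rotl(K, (7*0+13) mod 20) = rotl(K, 13) = 0x2EDBD
k_1 = rotl(K, (7*1+13) mod 20) = rotl(K, 0) = 0x6DE97
k_2 = rotl(K, (7*2+13) mod 20) = rotl(K, 7) = 0xF4BB6
k_3 = rotl(K, (7*3+13) mod 20) = rotl(K, 14) = 0x5DB7A
k_4 = rotl(K, (7*4+13) mod 20) = rotl(K, 1) = 0xDBD2E
k_5 = rotl(K, (7*5+13) mod 20) = rotl(K, 8) = 0xE976D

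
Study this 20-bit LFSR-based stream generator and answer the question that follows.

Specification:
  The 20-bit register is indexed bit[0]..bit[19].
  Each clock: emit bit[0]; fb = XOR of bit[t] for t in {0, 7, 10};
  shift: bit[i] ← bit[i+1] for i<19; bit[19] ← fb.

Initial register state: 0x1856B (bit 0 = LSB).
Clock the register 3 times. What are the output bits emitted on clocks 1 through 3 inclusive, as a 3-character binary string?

reg_0 = 0x1856B
clock 1: out=1, reg = 0x0C2B5
clock 2: out=1, reg = 0x0615A
clock 3: out=0, reg = 0x030AD

110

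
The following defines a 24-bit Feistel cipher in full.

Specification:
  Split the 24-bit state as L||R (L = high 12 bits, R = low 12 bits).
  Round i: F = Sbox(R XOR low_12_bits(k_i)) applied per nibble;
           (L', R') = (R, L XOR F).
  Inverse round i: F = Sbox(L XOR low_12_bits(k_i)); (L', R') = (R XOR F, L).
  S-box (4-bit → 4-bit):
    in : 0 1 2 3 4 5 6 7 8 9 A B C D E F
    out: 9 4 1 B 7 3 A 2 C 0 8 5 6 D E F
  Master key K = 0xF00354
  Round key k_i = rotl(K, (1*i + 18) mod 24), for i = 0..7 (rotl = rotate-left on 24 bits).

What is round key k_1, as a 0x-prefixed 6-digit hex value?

0xA7801A

K = 0xF00354
k_0 = rotl(K, (1*0+18) mod 24) = rotl(K, 18) = 0x53C00D
k_1 = rotl(K, (1*1+18) mod 24) = rotl(K, 19) = 0xA7801A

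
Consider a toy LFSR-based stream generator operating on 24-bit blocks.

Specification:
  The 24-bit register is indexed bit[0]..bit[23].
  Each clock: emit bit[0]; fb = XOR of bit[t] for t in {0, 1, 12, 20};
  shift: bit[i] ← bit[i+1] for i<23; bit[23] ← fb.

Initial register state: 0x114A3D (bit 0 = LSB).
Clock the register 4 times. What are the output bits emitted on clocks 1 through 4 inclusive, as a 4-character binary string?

reg_0 = 0x114A3D
clock 1: out=1, reg = 0x08A51E
clock 2: out=0, reg = 0x84528F
clock 3: out=1, reg = 0xC22947
clock 4: out=1, reg = 0x6114A3

1011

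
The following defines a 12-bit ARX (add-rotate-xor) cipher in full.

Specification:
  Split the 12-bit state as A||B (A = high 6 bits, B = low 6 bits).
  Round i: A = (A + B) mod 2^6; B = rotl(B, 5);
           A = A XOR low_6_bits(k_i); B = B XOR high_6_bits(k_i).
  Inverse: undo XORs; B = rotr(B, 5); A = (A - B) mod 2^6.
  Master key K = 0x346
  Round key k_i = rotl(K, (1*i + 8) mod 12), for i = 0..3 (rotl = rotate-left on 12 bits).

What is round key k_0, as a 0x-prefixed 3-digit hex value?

0x634

K = 0x346
k_0 = rotl(K, (1*0+8) mod 12) = rotl(K, 8) = 0x634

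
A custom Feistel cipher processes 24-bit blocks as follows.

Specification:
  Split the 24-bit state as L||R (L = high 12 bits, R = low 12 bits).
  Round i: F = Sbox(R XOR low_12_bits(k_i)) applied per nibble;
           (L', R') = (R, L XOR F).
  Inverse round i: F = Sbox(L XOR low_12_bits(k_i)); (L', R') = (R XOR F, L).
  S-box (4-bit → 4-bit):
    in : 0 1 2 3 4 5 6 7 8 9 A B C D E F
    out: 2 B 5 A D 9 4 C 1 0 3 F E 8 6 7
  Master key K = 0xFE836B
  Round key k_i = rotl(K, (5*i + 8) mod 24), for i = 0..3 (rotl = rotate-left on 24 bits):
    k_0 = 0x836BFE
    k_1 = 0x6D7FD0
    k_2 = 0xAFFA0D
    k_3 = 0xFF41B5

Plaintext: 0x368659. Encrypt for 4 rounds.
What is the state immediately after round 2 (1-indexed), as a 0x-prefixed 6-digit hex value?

s_0 = plaintext = 0x368659
s_1 = Round(s_0, k_0) = 0x659B54
s_2 = Round(s_1, k_1) = 0xB54B44
s_3 = Round(s_2, k_2) = 0xB44084
s_4 = Round(s_3, k_3) = 0x0840EF

0xB54B44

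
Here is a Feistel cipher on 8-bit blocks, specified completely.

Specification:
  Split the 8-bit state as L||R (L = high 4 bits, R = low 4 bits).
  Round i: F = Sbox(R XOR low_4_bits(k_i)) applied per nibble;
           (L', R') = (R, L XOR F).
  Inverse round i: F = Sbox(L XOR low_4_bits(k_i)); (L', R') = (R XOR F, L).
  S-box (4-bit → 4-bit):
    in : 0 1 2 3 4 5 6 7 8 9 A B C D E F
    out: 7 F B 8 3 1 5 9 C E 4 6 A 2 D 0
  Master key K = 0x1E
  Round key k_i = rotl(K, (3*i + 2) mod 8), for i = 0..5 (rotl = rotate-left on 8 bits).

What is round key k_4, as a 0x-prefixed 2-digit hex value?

K = 0x1E
k_0 = rotl(K, (3*0+2) mod 8) = rotl(K, 2) = 0x78
k_1 = rotl(K, (3*1+2) mod 8) = rotl(K, 5) = 0xC3
k_2 = rotl(K, (3*2+2) mod 8) = rotl(K, 0) = 0x1E
k_3 = rotl(K, (3*3+2) mod 8) = rotl(K, 3) = 0xF0
k_4 = rotl(K, (3*4+2) mod 8) = rotl(K, 6) = 0x87

0x87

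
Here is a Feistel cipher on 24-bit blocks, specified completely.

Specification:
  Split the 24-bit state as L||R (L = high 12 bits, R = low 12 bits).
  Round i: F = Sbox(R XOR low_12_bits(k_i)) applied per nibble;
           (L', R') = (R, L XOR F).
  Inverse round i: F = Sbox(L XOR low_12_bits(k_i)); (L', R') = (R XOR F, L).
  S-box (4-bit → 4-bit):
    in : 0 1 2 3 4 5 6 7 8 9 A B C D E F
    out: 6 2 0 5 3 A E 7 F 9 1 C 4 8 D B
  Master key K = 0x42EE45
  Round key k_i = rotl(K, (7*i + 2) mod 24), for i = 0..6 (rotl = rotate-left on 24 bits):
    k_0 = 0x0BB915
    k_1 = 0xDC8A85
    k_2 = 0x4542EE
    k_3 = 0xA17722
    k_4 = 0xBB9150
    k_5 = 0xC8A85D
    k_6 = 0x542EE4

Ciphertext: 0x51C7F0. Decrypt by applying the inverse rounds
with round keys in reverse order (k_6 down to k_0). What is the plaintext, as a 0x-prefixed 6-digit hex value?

s_0 = ciphertext = 0x51C7F0
s_1 = InvRound(s_0, k_6) = 0xB4F51C
s_2 = InvRound(s_1, k_5) = 0x03CB4F
s_3 = InvRound(s_2, k_4) = 0x9AB03C
s_4 = InvRound(s_3, k_3) = 0xDC59AB
s_5 = InvRound(s_4, k_2) = 0x2A7DC5
s_6 = InvRound(s_5, k_1) = 0x2C52A7
s_7 = InvRound(s_6, k_0) = 0xE212C5

0xE212C5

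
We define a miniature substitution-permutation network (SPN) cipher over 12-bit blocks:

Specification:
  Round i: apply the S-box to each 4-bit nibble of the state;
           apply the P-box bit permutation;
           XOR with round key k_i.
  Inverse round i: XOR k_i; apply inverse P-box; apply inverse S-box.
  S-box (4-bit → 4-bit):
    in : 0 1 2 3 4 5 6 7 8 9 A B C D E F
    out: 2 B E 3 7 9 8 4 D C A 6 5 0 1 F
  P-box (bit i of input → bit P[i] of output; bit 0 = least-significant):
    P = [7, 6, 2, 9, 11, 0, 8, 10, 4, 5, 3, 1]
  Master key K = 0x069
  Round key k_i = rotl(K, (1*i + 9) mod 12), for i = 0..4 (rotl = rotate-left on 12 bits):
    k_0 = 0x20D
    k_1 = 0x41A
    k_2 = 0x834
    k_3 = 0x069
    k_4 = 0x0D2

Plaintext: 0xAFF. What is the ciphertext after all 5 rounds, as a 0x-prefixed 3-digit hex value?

s_0 = plaintext = 0xAFF
s_1 = Round(s_0, k_0) = 0xDEA
s_2 = Round(s_1, k_1) = 0xE5A
s_3 = Round(s_2, k_2) = 0x664
s_4 = Round(s_3, k_3) = 0x4AF
s_5 = Round(s_4, k_4) = 0x62F

0x62F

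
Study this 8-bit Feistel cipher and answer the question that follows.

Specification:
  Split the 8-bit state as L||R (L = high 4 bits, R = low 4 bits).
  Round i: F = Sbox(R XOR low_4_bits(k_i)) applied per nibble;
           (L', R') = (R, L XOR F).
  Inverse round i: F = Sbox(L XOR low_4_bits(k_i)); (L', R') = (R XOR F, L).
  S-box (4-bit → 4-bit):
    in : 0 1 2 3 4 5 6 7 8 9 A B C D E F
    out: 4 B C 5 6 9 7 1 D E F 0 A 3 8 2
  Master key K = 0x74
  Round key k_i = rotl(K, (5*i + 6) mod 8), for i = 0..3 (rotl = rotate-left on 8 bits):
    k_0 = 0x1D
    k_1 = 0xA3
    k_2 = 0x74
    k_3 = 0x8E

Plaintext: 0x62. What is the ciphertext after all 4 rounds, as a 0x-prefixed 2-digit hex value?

0x53

s_0 = plaintext = 0x62
s_1 = Round(s_0, k_0) = 0x24
s_2 = Round(s_1, k_1) = 0x43
s_3 = Round(s_2, k_2) = 0x35
s_4 = Round(s_3, k_3) = 0x53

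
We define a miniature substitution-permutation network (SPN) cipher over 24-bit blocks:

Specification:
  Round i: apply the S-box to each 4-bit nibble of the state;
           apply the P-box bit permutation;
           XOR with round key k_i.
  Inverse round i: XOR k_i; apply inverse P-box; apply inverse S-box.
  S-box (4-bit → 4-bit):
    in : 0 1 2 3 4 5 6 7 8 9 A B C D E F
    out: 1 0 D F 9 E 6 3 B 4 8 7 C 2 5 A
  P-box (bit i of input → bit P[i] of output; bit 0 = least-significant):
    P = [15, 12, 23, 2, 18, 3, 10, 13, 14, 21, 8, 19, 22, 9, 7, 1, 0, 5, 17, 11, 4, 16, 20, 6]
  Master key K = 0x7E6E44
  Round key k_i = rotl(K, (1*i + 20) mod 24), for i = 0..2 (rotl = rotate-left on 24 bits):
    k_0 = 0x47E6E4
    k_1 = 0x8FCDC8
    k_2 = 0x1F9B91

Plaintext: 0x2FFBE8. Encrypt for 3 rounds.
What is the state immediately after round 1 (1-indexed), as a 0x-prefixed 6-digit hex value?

0x733992

s_0 = plaintext = 0x2FFBE8
s_1 = Round(s_0, k_0) = 0x733992
s_2 = Round(s_1, k_1) = 0x4C427F
s_3 = Round(s_2, k_2) = 0x51C2CF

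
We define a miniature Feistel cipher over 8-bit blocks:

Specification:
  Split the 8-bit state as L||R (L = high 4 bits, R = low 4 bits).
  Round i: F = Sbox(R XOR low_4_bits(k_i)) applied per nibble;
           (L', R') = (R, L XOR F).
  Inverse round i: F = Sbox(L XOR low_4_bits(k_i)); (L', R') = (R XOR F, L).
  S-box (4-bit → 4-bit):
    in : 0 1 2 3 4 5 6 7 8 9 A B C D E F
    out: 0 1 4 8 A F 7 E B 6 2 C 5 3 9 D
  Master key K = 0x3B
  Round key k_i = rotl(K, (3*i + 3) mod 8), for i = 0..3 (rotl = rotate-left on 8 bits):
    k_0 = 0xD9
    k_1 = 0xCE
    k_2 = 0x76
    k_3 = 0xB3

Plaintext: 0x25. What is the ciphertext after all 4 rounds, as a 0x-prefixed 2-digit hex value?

0x8F

s_0 = plaintext = 0x25
s_1 = Round(s_0, k_0) = 0x57
s_2 = Round(s_1, k_1) = 0x73
s_3 = Round(s_2, k_2) = 0x38
s_4 = Round(s_3, k_3) = 0x8F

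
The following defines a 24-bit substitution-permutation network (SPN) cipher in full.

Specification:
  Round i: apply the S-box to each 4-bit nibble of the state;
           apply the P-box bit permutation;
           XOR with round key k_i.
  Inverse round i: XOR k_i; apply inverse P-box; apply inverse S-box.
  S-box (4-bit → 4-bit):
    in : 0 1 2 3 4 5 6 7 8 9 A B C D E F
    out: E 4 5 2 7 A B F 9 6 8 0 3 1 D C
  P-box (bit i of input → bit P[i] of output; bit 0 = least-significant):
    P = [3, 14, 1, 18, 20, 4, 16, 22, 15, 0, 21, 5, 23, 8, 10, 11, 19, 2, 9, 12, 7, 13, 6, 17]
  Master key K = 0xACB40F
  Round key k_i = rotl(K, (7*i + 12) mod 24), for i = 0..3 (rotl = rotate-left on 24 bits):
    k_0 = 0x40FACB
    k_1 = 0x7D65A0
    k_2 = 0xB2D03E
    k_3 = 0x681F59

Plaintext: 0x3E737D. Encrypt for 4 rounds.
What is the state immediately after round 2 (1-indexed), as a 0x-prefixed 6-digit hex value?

s_0 = plaintext = 0x3E737D
s_1 = Round(s_0, k_0) = 0x99C5D2
s_2 = Round(s_1, k_1) = 0xED46CF
s_3 = Round(s_2, k_2) = 0x2C55CD
s_4 = Round(s_3, k_3) = 0x7016A4

0xED46CF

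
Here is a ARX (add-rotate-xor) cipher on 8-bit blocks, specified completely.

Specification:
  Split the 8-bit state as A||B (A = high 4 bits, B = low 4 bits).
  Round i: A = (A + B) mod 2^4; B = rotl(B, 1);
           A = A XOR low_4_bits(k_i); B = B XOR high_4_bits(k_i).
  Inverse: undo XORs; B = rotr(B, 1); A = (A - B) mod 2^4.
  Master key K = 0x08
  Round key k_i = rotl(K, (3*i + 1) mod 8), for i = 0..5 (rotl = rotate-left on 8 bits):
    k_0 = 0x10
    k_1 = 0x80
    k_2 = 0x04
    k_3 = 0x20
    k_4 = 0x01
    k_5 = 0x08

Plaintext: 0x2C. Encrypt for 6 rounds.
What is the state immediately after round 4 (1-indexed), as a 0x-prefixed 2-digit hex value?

0xE4

s_0 = plaintext = 0x2C
s_1 = Round(s_0, k_0) = 0xE8
s_2 = Round(s_1, k_1) = 0x69
s_3 = Round(s_2, k_2) = 0xB3
s_4 = Round(s_3, k_3) = 0xE4
s_5 = Round(s_4, k_4) = 0x38
s_6 = Round(s_5, k_5) = 0x31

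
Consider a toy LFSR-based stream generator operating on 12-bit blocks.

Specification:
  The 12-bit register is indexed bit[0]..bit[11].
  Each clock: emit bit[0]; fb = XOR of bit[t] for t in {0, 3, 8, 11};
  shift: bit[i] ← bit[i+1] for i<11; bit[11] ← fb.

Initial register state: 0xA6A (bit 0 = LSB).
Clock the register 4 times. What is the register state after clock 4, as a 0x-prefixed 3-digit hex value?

0x4A6

reg_0 = 0xA6A
clock 1: out=0, reg = 0x535
clock 2: out=1, reg = 0x29A
clock 3: out=0, reg = 0x94D
clock 4: out=1, reg = 0x4A6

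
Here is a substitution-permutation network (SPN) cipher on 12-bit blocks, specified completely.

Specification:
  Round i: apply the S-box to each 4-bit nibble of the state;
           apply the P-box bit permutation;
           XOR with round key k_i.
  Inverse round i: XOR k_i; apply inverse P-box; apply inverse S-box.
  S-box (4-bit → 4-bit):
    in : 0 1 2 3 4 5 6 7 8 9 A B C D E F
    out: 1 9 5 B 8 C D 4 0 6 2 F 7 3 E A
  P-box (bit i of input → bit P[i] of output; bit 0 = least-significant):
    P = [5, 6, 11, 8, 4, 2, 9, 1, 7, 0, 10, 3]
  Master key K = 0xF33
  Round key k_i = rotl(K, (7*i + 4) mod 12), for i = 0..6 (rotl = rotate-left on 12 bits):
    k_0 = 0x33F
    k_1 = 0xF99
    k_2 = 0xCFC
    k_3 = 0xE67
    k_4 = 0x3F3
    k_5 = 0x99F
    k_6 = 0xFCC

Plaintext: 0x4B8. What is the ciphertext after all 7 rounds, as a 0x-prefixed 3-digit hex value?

s_0 = plaintext = 0x4B8
s_1 = Round(s_0, k_0) = 0x121
s_2 = Round(s_1, k_1) = 0xC21
s_3 = Round(s_2, k_2) = 0xB4D
s_4 = Round(s_3, k_3) = 0xA8C
s_5 = Round(s_4, k_4) = 0xB92
s_6 = Round(s_5, k_5) = 0x732
s_7 = Round(s_6, k_6) = 0x3FA

0x3FA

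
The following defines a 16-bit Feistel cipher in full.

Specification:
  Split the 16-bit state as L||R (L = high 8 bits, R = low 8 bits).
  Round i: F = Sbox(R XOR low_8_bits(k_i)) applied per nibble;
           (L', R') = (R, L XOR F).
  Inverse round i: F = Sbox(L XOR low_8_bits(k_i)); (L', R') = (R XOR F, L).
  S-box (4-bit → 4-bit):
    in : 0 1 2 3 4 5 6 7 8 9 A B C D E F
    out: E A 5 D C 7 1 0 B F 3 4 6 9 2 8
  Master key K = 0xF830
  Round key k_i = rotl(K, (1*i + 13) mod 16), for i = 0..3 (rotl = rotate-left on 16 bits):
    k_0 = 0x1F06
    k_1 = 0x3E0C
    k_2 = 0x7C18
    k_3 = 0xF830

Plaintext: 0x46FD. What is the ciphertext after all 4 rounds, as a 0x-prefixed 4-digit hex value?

s_0 = plaintext = 0x46FD
s_1 = Round(s_0, k_0) = 0xFDC2
s_2 = Round(s_1, k_1) = 0xC29F
s_3 = Round(s_2, k_2) = 0x9F72
s_4 = Round(s_3, k_3) = 0x725A

0x725A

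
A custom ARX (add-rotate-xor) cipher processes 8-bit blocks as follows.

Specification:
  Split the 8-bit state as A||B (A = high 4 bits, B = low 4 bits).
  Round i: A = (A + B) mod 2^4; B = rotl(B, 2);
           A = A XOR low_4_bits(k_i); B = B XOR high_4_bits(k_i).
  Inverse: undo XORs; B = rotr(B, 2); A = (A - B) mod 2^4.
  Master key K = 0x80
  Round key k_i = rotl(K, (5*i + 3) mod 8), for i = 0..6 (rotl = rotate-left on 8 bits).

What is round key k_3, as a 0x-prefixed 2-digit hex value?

0x02

K = 0x80
k_0 = rotl(K, (5*0+3) mod 8) = rotl(K, 3) = 0x04
k_1 = rotl(K, (5*1+3) mod 8) = rotl(K, 0) = 0x80
k_2 = rotl(K, (5*2+3) mod 8) = rotl(K, 5) = 0x10
k_3 = rotl(K, (5*3+3) mod 8) = rotl(K, 2) = 0x02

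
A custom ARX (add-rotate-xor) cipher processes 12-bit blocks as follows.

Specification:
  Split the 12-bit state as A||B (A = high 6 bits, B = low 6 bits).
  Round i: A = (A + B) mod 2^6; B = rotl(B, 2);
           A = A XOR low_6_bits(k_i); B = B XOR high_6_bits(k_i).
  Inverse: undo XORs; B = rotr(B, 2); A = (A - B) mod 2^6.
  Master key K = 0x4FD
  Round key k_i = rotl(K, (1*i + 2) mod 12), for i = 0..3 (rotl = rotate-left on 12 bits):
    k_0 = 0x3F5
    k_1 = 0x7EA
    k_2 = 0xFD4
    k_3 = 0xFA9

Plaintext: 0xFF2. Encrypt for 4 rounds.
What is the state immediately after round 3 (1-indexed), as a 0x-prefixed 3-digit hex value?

0x943

s_0 = plaintext = 0xFF2
s_1 = Round(s_0, k_0) = 0x104
s_2 = Round(s_1, k_1) = 0x88F
s_3 = Round(s_2, k_2) = 0x943
s_4 = Round(s_3, k_3) = 0x072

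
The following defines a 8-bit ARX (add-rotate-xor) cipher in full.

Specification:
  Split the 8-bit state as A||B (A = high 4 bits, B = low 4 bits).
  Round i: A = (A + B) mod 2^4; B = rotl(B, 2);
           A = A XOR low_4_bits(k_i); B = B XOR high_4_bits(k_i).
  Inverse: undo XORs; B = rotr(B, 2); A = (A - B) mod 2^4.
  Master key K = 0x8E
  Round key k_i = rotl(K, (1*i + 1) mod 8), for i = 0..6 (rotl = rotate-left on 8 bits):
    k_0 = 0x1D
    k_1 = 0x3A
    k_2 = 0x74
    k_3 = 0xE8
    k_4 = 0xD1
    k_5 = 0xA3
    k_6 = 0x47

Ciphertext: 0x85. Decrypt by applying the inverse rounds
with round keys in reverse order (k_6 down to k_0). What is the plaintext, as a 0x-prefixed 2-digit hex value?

s_0 = ciphertext = 0x85
s_1 = InvRound(s_0, k_6) = 0xB4
s_2 = InvRound(s_1, k_5) = 0xDB
s_3 = InvRound(s_2, k_4) = 0x39
s_4 = InvRound(s_3, k_3) = 0xED
s_5 = InvRound(s_4, k_2) = 0x0A
s_6 = InvRound(s_5, k_1) = 0x46
s_7 = InvRound(s_6, k_0) = 0xCD

0xCD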